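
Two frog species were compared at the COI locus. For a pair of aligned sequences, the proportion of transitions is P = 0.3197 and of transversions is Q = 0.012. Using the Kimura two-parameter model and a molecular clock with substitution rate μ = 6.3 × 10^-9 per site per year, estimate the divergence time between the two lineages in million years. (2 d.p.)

Under the Kimura two-parameter model, d = −½ ln(1 − 2P − Q) − ¼ ln(1 − 2Q).
1 − 2P − Q = 0.3486, giving −½ ln(0.3486) = 0.526915.
1 − 2Q = 0.976, giving −¼ ln(0.976) = 0.006073.
d = 0.526915 + 0.006073 = 0.532988.
Under a molecular clock d = 2μt, so t = d/(2μ) = 0.532988 / (2 × 6.3 × 10^-9) = 42.30 million years.

42.30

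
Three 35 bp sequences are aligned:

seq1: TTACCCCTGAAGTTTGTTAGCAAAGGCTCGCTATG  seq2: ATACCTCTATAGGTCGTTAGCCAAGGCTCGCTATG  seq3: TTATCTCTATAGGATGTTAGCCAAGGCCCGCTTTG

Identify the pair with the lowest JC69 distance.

seq1–seq2: 7/35 differ, p = 0.200, d = 0.233.
seq1–seq3: 9/35 differ, p = 0.257, d = 0.315.
seq2–seq3: 6/35 differ, p = 0.171, d = 0.195.
The smallest distance is between seq2 and seq3.

seq2 and seq3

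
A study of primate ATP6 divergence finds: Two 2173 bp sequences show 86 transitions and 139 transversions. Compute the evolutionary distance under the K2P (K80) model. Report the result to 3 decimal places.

0.111

P = 86/2173 ≈ 0.039577 and Q = 139/2173 ≈ 0.063967.
Under the Kimura two-parameter model, d = −½ ln(1 − 2P − Q) − ¼ ln(1 − 2Q).
1 − 2P − Q = 0.856879, giving −½ ln(0.856879) = 0.077229.
1 − 2Q = 0.872066, giving −¼ ln(0.872066) = 0.034223.
d = 0.077229 + 0.034223 = 0.111452.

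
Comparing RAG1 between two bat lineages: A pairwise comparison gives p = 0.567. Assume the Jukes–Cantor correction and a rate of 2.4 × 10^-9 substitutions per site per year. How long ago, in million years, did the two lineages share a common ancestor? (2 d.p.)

d = −(3/4) ln(1 − 4p/3) = −0.75 ln(1 − 0.756) = −0.75 ln(0.244)
  = −0.75 × (-1.410587) = 1.057940 substitutions/site.
Under a molecular clock d = 2μt, so t = d/(2μ) = 1.057940 / (2 × 2.4 × 10^-9) = 220.40 million years.

220.40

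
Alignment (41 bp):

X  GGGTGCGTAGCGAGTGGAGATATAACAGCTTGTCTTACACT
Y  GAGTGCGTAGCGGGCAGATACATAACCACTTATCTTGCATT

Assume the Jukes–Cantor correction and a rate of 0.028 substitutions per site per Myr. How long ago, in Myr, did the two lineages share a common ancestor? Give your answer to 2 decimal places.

The sequences differ at 11 of 41 sites, so p = 11/41 ≈ 0.268293.
d = −(3/4) ln(1 − 4p/3) = −0.75 ln(1 − 0.357724) = −0.75 ln(0.642276)
  = −0.75 × (-0.442737) = 0.332053 substitutions/site.
Under a molecular clock d = 2μt, so t = d/(2μ) = 0.332053 / (2 × 0.028) = 5.93 Myr.

5.93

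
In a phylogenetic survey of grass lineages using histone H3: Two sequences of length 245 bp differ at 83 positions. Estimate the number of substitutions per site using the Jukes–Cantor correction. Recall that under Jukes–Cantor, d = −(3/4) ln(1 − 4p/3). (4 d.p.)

0.4507

p = 83/245 ≈ 0.338776.
d = −(3/4) ln(1 − 4p/3) = −0.75 ln(1 − 0.451701) = −0.75 ln(0.548299)
  = −0.75 × (-0.600935) = 0.450701 substitutions/site.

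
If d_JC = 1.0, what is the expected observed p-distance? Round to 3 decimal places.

p = (3/4)(1 − e^(−4d/3)) = 0.75 × (1 − e^(-1.333333)) = 0.75 × (1 − 0.263597) = 0.552302.

0.552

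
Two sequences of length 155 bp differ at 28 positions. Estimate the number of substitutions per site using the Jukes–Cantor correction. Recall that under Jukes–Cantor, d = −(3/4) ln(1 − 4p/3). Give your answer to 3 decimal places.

0.207

p = 28/155 ≈ 0.180645.
d = −(3/4) ln(1 − 4p/3) = −0.75 ln(1 − 0.24086) = −0.75 ln(0.75914)
  = −0.75 × (-0.275569) = 0.206677 substitutions/site.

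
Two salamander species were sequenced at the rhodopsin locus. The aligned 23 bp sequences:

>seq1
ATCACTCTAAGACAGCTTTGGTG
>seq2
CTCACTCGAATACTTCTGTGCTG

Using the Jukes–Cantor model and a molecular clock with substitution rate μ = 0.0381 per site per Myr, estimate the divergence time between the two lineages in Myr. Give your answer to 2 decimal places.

5.12

The sequences differ at 7 of 23 sites (1, 8, 11, 14, 15, 18, 21), so p = 7/23 ≈ 0.304348.
d = −(3/4) ln(1 − 4p/3) = −0.75 ln(1 − 0.405797) = −0.75 ln(0.594203)
  = −0.75 × (-0.520534) = 0.390401 substitutions/site.
Under a molecular clock d = 2μt, so t = d/(2μ) = 0.390401 / (2 × 0.0381) = 5.12 Myr.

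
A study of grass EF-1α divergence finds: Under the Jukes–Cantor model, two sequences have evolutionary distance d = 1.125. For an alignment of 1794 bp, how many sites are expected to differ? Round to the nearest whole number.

1045

Invert JC69: p = (3/4)(1 − e^(−4d/3)) = 0.75 × (1 − e^(-1.5)) = 0.75 × (1 − 0.223130) = 0.582653.
Expected differing sites = pL ≈ 0.582653 × 1794 = 1045.279482 ≈ 1045.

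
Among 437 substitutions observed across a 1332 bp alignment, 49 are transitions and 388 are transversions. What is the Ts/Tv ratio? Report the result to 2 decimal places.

R = 49/388 = 0.126288… ≈ 0.13 (to 2 d.p.).

0.13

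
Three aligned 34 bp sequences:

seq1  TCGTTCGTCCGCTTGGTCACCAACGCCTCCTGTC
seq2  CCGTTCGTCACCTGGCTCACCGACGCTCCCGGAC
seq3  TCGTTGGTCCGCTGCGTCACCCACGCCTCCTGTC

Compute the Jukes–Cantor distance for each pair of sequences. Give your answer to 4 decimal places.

d(seq1,seq2) = 0.3734, d(seq1,seq3) = 0.1280, d(seq2,seq3) = 0.4234

seq1–seq2: 10/34 sites differ → p ≈ 0.294118, d = −0.75 ln(1 − 0.392157) = 0.373379 ≈ 0.3734.
seq1–seq3: 4/34 sites differ → p ≈ 0.117647, d = −0.75 ln(1 − 0.156863) = 0.127969 ≈ 0.1280.
seq2–seq3: 11/34 sites differ → p ≈ 0.323529, d = −0.75 ln(1 − 0.431372) = 0.423397 ≈ 0.4234.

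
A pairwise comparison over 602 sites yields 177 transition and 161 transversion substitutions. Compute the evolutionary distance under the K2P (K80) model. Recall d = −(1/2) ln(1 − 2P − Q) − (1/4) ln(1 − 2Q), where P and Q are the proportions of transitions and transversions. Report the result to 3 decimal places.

1.159

P = 177/602 ≈ 0.29402 and Q = 161/602 ≈ 0.267442.
Under the Kimura two-parameter model, d = −½ ln(1 − 2P − Q) − ¼ ln(1 − 2Q).
1 − 2P − Q = 0.144518, giving −½ ln(0.144518) = 0.967176.
1 − 2Q = 0.465116, giving −¼ ln(0.465116) = 0.191367.
d = 0.967176 + 0.191367 = 1.158543.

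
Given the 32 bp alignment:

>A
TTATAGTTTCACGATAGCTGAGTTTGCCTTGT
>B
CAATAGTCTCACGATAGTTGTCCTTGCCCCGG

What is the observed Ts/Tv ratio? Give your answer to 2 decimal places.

Transitions are A↔G and C↔T; transversions are all other mismatches.
Transitions: 6. Transversions: 4.
R = 6/4 = 1.50.

1.50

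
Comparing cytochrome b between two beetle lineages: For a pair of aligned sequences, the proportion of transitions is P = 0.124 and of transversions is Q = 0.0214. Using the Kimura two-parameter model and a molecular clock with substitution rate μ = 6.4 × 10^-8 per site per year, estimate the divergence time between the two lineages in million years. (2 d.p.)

Under the Kimura two-parameter model, d = −½ ln(1 − 2P − Q) − ¼ ln(1 − 2Q).
1 − 2P − Q = 0.7306, giving −½ ln(0.7306) = 0.156945.
1 − 2Q = 0.9572, giving −¼ ln(0.9572) = 0.010936.
d = 0.156945 + 0.010936 = 0.167881.
Under a molecular clock d = 2μt, so t = d/(2μ) = 0.167881 / (2 × 6.4 × 10^-8) = 1.31 million years.

1.31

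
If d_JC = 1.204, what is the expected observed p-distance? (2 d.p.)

p = (3/4)(1 − e^(−4d/3)) = 0.75 × (1 − e^(-1.605333)) = 0.75 × (1 − 0.200823) = 0.599383.

0.60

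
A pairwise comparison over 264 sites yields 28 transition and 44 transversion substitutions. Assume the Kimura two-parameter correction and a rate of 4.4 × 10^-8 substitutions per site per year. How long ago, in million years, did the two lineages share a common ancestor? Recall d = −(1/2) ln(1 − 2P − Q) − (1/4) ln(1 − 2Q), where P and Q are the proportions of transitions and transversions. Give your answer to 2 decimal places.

3.86

P = 28/264 ≈ 0.106061 and Q = 44/264 ≈ 0.166667.
Under the Kimura two-parameter model, d = −½ ln(1 − 2P − Q) − ¼ ln(1 − 2Q).
1 − 2P − Q = 0.621211, giving −½ ln(0.621211) = 0.238042.
1 − 2Q = 0.666666, giving −¼ ln(0.666666) = 0.101367.
d = 0.238042 + 0.101367 = 0.339409.
Under a molecular clock d = 2μt, so t = d/(2μ) = 0.339409 / (2 × 4.4 × 10^-8) = 3.86 million years.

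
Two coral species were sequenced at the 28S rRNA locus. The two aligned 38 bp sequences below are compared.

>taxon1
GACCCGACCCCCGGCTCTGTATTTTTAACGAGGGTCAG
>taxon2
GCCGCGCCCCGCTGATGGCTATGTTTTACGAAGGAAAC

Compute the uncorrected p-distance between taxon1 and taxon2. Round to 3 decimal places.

0.395

The sequences differ at 15 of 38 positions.
p = 15/38 = 0.394736… ≈ 0.395 (to 3 d.p.).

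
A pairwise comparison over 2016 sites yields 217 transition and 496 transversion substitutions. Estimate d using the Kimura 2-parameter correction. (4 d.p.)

P = 217/2016 ≈ 0.107639 and Q = 496/2016 ≈ 0.246032.
Under the Kimura two-parameter model, d = −½ ln(1 − 2P − Q) − ¼ ln(1 − 2Q).
1 − 2P − Q = 0.53869, giving −½ ln(0.53869) = 0.309308.
1 − 2Q = 0.507936, giving −¼ ln(0.507936) = 0.169350.
d = 0.309308 + 0.169350 = 0.478658.

0.4787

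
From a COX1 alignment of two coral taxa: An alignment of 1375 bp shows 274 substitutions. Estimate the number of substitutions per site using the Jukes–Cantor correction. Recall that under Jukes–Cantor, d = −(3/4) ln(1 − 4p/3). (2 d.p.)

p = 274/1375 ≈ 0.199273.
d = −(3/4) ln(1 − 4p/3) = −0.75 ln(1 − 0.265697) = −0.75 ln(0.734303)
  = −0.75 × (-0.308834) = 0.231626 substitutions/site.

0.23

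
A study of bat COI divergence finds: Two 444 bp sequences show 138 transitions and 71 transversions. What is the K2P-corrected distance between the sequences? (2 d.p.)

P = 138/444 ≈ 0.310811 and Q = 71/444 ≈ 0.15991.
Under the Kimura two-parameter model, d = −½ ln(1 − 2P − Q) − ¼ ln(1 − 2Q).
1 − 2P − Q = 0.218468, giving −½ ln(0.218468) = 0.760558.
1 − 2Q = 0.68018, giving −¼ ln(0.68018) = 0.096349.
d = 0.760558 + 0.096349 = 0.856907.

0.86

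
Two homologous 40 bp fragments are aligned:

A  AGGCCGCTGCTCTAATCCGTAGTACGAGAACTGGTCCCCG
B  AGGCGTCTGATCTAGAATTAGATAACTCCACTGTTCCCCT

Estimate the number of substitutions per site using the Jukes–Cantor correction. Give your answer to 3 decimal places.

0.687

The sequences differ at 18 of 40 sites, so p = 18/40 = 0.45.
d = −(3/4) ln(1 − 4p/3) = −0.75 ln(1 − 0.6) = −0.75 ln(0.4)
  = −0.75 × (-0.916291) = 0.687218 substitutions/site.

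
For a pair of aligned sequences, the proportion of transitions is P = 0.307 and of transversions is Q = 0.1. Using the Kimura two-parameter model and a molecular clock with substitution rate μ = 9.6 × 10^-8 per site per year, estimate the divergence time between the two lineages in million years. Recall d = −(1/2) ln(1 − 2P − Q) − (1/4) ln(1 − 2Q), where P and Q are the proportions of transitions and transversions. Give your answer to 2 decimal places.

3.55

Under the Kimura two-parameter model, d = −½ ln(1 − 2P − Q) − ¼ ln(1 − 2Q).
1 − 2P − Q = 0.286, giving −½ ln(0.286) = 0.625882.
1 − 2Q = 0.8, giving −¼ ln(0.8) = 0.055786.
d = 0.625882 + 0.055786 = 0.681668.
Under a molecular clock d = 2μt, so t = d/(2μ) = 0.681668 / (2 × 9.6 × 10^-8) = 3.55 million years.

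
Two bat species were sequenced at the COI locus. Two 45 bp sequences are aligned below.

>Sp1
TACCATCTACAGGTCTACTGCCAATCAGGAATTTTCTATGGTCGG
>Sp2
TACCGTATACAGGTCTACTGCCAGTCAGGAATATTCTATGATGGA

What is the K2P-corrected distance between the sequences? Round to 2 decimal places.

Of 45 sites, 4 differences are transitions and 3 are transversions, so P = 4/45 ≈ 0.088889 and Q = 3/45 ≈ 0.066667.
Under the Kimura two-parameter model, d = −½ ln(1 − 2P − Q) − ¼ ln(1 − 2Q).
1 − 2P − Q = 0.755555, giving −½ ln(0.755555) = 0.140151.
1 − 2Q = 0.866666, giving −¼ ln(0.866666) = 0.035775.
d = 0.140151 + 0.035775 = 0.175926.

0.18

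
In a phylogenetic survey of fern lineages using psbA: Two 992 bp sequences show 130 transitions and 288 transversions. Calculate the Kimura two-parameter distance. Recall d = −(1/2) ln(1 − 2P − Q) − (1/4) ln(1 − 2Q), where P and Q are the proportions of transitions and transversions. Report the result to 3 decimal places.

0.619

P = 130/992 ≈ 0.131048 and Q = 288/992 ≈ 0.290323.
Under the Kimura two-parameter model, d = −½ ln(1 − 2P − Q) − ¼ ln(1 − 2Q).
1 − 2P − Q = 0.447581, giving −½ ln(0.447581) = 0.401949.
1 − 2Q = 0.419354, giving −¼ ln(0.419354) = 0.217260.
d = 0.401949 + 0.217260 = 0.619209.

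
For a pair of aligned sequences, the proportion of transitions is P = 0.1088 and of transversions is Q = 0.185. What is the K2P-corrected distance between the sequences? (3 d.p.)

0.373

Under the Kimura two-parameter model, d = −½ ln(1 − 2P − Q) − ¼ ln(1 − 2Q).
1 − 2P − Q = 0.5974, giving −½ ln(0.5974) = 0.257584.
1 − 2Q = 0.63, giving −¼ ln(0.63) = 0.115509.
d = 0.257584 + 0.115509 = 0.373093.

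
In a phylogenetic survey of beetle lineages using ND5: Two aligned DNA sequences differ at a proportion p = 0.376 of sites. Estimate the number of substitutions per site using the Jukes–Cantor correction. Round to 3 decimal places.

d = −(3/4) ln(1 − 4p/3) = −0.75 ln(1 − 0.501333) = −0.75 ln(0.498667)
  = −0.75 × (-0.695817) = 0.521863 substitutions/site.

0.522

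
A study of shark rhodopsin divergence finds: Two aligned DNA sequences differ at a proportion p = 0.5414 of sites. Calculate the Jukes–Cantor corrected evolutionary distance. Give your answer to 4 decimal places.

d = −(3/4) ln(1 − 4p/3) = −0.75 ln(1 − 0.721867) = −0.75 ln(0.278133)
  = −0.75 × (-1.279656) = 0.959742 substitutions/site.

0.9597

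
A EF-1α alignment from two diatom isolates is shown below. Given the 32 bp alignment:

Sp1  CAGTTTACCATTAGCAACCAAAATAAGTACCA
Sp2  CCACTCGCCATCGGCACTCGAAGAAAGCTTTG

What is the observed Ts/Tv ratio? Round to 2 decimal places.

Transitions are A↔G and C↔T; transversions are all other mismatches.
Transitions: 13. Transversions: 4.
R = 13/4 = 3.25.

3.25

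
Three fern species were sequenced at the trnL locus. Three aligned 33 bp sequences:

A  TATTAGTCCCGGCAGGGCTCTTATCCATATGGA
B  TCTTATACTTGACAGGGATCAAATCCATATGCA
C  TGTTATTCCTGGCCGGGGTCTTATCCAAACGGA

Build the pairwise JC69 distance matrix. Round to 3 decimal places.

d(A,B) = 0.388, d(A,C) = 0.249, d(B,C) = 0.441

A–B: 10/33 sites differ → p ≈ 0.30303, d = −0.75 ln(1 − 0.40404) = 0.388186 ≈ 0.388.
A–C: 7/33 sites differ → p ≈ 0.212121, d = −0.75 ln(1 − 0.282828) = 0.249330 ≈ 0.249.
B–C: 11/33 sites differ → p ≈ 0.333333, d = −0.75 ln(1 − 0.444444) = 0.440839 ≈ 0.441.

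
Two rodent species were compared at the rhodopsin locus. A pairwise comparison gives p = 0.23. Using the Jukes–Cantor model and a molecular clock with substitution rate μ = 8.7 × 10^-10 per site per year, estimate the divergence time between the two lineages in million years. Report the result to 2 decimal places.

d = −(3/4) ln(1 − 4p/3) = −0.75 ln(1 − 0.306667) = −0.75 ln(0.693333)
  = −0.75 × (-0.366245) = 0.274684 substitutions/site.
Under a molecular clock d = 2μt, so t = d/(2μ) = 0.274684 / (2 × 8.7 × 10^-10) = 157.86 million years.

157.86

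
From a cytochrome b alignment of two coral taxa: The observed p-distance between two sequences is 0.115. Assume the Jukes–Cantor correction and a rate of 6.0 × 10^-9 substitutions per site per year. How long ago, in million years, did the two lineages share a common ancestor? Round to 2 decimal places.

d = −(3/4) ln(1 − 4p/3) = −0.75 ln(1 − 0.153333) = −0.75 ln(0.846667)
  = −0.75 × (-0.166448) = 0.124836 substitutions/site.
Under a molecular clock d = 2μt, so t = d/(2μ) = 0.124836 / (2 × 6.0 × 10^-9) = 10.40 million years.

10.40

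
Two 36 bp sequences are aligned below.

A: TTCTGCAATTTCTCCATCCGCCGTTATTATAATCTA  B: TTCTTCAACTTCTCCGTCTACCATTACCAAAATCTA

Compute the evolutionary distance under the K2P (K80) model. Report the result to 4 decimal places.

Of 36 sites, 7 differences are transitions and 2 are transversions, so P = 7/36 ≈ 0.194444 and Q = 2/36 ≈ 0.055556.
Under the Kimura two-parameter model, d = −½ ln(1 − 2P − Q) − ¼ ln(1 − 2Q).
1 − 2P − Q = 0.555556, giving −½ ln(0.555556) = 0.293893.
1 − 2Q = 0.888888, giving −¼ ln(0.888888) = 0.029446.
d = 0.293893 + 0.029446 = 0.323339.

0.3233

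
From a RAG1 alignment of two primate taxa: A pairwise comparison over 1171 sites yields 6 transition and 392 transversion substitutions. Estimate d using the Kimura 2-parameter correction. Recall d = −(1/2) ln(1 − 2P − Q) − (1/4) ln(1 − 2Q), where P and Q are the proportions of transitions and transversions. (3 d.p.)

P = 6/1171 ≈ 0.005124 and Q = 392/1171 ≈ 0.334757.
Under the Kimura two-parameter model, d = −½ ln(1 − 2P − Q) − ¼ ln(1 − 2Q).
1 − 2P − Q = 0.654995, giving −½ ln(0.654995) = 0.211564.
1 − 2Q = 0.330486, giving −¼ ln(0.330486) = 0.276798.
d = 0.211564 + 0.276798 = 0.488362.

0.488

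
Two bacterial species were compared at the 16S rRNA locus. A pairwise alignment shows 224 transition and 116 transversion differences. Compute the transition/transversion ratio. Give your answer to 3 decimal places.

R = 224/116 = 1.931034… ≈ 1.931 (to 3 d.p.).

1.931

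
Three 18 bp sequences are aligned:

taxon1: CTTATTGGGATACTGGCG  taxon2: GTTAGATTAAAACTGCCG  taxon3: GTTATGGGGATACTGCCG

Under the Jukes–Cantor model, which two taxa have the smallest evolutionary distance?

taxon1 and taxon3

taxon1–taxon2: 8/18 differ, p = 0.444, d = 0.673.
taxon1–taxon3: 3/18 differ, p = 0.167, d = 0.188.
taxon2–taxon3: 6/18 differ, p = 0.333, d = 0.441.
The smallest distance is between taxon1 and taxon3.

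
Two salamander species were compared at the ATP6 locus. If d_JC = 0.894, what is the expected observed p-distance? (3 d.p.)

p = (3/4)(1 − e^(−4d/3)) = 0.75 × (1 − e^(-1.192)) = 0.75 × (1 − 0.303613) = 0.522290.

0.522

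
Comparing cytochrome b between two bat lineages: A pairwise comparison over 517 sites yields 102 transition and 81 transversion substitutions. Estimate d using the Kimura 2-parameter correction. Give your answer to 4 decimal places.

0.4946

P = 102/517 ≈ 0.197292 and Q = 81/517 ≈ 0.156673.
Under the Kimura two-parameter model, d = −½ ln(1 − 2P − Q) − ¼ ln(1 − 2Q).
1 − 2P − Q = 0.448743, giving −½ ln(0.448743) = 0.400652.
1 − 2Q = 0.686654, giving −¼ ln(0.686654) = 0.093981.
d = 0.400652 + 0.093981 = 0.494633.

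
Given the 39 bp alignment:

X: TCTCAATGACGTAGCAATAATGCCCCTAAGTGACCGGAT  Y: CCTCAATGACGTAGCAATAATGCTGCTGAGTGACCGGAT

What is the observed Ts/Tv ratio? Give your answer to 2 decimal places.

3.00

Transitions are A↔G and C↔T; transversions are all other mismatches.
Transitions: 3. Transversions: 1.
R = 3/1 = 3.00.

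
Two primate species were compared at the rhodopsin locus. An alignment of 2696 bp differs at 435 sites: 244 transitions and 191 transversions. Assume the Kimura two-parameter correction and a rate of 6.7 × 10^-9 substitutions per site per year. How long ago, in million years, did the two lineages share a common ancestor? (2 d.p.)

P = 244/2696 ≈ 0.090504 and Q = 191/2696 ≈ 0.070846.
Under the Kimura two-parameter model, d = −½ ln(1 − 2P − Q) − ¼ ln(1 − 2Q).
1 − 2P − Q = 0.748146, giving −½ ln(0.748146) = 0.145079.
1 − 2Q = 0.858308, giving −¼ ln(0.858308) = 0.038198.
d = 0.145079 + 0.038198 = 0.183277.
Under a molecular clock d = 2μt, so t = d/(2μ) = 0.183277 / (2 × 6.7 × 10^-9) = 13.68 million years.

13.68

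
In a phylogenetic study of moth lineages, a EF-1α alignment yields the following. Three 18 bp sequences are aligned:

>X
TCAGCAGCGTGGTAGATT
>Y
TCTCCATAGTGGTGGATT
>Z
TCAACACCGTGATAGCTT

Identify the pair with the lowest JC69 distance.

X–Y: 5/18 differ, p = 0.278, d = 0.347.
X–Z: 4/18 differ, p = 0.222, d = 0.264.
Y–Z: 7/18 differ, p = 0.389, d = 0.548.
The smallest distance is between X and Z.

X and Z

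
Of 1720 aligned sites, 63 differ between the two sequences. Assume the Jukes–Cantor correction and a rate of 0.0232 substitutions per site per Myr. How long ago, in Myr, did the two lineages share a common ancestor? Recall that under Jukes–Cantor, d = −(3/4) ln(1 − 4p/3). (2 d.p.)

p = 63/1720 ≈ 0.036628.
d = −(3/4) ln(1 − 4p/3) = −0.75 ln(1 − 0.048837) = −0.75 ln(0.951163)
  = −0.75 × (-0.050070) = 0.037553 substitutions/site.
Under a molecular clock d = 2μt, so t = d/(2μ) = 0.037553 / (2 × 0.0232) = 0.81 Myr.

0.81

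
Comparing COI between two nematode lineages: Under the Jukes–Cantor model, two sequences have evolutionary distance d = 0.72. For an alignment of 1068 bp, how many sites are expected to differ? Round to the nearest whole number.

494

Invert JC69: p = (3/4)(1 − e^(−4d/3)) = 0.75 × (1 − e^(-0.96)) = 0.75 × (1 − 0.382893) = 0.462830.
Expected differing sites = pL ≈ 0.462830 × 1068 = 494.30244 ≈ 494.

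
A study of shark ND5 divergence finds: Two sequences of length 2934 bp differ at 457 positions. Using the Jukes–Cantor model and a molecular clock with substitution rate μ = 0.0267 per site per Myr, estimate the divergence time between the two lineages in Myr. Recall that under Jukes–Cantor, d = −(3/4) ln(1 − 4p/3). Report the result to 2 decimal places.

p = 457/2934 ≈ 0.15576.
d = −(3/4) ln(1 − 4p/3) = −0.75 ln(1 − 0.20768) = −0.75 ln(0.79232)
  = −0.75 × (-0.232790) = 0.174593 substitutions/site.
Under a molecular clock d = 2μt, so t = d/(2μ) = 0.174593 / (2 × 0.0267) = 3.27 Myr.

3.27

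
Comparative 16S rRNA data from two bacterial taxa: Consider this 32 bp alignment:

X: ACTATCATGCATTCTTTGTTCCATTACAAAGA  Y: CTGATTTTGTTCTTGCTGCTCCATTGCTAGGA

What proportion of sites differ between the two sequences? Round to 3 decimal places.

0.469

The sequences differ at 15 of 32 positions.
p = 15/32 = 0.46875 ≈ 0.469 (to 3 d.p.).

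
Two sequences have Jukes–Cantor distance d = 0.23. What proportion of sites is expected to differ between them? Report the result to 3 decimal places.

0.198

p = (3/4)(1 − e^(−4d/3)) = 0.75 × (1 − e^(-0.306667)) = 0.75 × (1 − 0.735896) = 0.198078.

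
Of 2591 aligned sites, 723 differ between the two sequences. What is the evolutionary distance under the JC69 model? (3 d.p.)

0.349

p = 723/2591 ≈ 0.279043.
d = −(3/4) ln(1 − 4p/3) = −0.75 ln(1 − 0.372057) = −0.75 ln(0.627943)
  = −0.75 × (-0.465306) = 0.348980 substitutions/site.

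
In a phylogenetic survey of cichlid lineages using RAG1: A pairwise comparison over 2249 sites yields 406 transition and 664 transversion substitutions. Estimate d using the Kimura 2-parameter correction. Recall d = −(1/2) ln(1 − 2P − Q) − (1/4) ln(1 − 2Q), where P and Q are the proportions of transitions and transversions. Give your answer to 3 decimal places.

0.757

P = 406/2249 ≈ 0.180525 and Q = 664/2249 ≈ 0.295242.
Under the Kimura two-parameter model, d = −½ ln(1 − 2P − Q) − ¼ ln(1 − 2Q).
1 − 2P − Q = 0.343708, giving −½ ln(0.343708) = 0.533981.
1 − 2Q = 0.409516, giving −¼ ln(0.409516) = 0.223195.
d = 0.533981 + 0.223195 = 0.757176.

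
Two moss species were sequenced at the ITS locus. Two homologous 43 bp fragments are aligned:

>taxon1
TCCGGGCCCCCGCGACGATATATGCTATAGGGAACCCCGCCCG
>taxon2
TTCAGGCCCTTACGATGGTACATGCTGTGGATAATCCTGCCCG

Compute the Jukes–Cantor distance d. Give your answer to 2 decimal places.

The sequences differ at 14 of 43 sites, so p = 14/43 ≈ 0.325581.
d = −(3/4) ln(1 − 4p/3) = −0.75 ln(1 − 0.434108) = −0.75 ln(0.565892)
  = −0.75 × (-0.569352) = 0.427014 substitutions/site.

0.43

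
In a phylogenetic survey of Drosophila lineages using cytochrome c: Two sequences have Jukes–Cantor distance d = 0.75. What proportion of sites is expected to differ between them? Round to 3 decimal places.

p = (3/4)(1 − e^(−4d/3)) = 0.75 × (1 − e^(-1)) = 0.75 × (1 − 0.367879) = 0.474091.

0.474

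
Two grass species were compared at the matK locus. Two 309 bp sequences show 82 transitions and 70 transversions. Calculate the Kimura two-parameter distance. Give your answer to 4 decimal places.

0.8588

P = 82/309 ≈ 0.265372 and Q = 70/309 ≈ 0.226537.
Under the Kimura two-parameter model, d = −½ ln(1 − 2P − Q) − ¼ ln(1 − 2Q).
1 − 2P − Q = 0.242719, giving −½ ln(0.242719) = 0.707925.
1 − 2Q = 0.546926, giving −¼ ln(0.546926) = 0.150860.
d = 0.707925 + 0.150860 = 0.858785.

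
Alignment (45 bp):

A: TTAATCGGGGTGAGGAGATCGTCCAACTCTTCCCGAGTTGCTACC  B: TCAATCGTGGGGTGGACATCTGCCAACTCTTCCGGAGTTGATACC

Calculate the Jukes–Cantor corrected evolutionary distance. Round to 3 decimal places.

0.233

The sequences differ at 9 of 45 sites (2, 8, 11, 13, 17, 21, 22, 34, 41), so p = 9/45 = 0.2.
d = −(3/4) ln(1 − 4p/3) = −0.75 ln(1 − 0.266667) = −0.75 ln(0.733333)
  = −0.75 × (-0.310155) = 0.232616 substitutions/site.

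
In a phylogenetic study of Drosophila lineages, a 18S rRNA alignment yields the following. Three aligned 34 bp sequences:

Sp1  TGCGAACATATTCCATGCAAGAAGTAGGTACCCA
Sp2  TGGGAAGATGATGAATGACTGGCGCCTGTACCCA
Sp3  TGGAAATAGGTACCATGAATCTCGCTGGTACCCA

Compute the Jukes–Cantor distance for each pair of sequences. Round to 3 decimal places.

d(Sp1,Sp2) = 0.597, d(Sp1,Sp3) = 0.535, d(Sp2,Sp3) = 0.477

Sp1–Sp2: 14/34 sites differ → p ≈ 0.411765, d = −0.75 ln(1 − 0.54902) = 0.597249 ≈ 0.597.
Sp1–Sp3: 13/34 sites differ → p ≈ 0.382353, d = −0.75 ln(1 − 0.509804) = 0.534712 ≈ 0.535.
Sp2–Sp3: 12/34 sites differ → p ≈ 0.352941, d = −0.75 ln(1 − 0.470588) = 0.476991 ≈ 0.477.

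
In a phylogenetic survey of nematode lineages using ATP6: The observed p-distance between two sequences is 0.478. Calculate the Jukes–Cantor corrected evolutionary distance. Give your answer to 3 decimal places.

0.761

d = −(3/4) ln(1 − 4p/3) = −0.75 ln(1 − 0.637333) = −0.75 ln(0.362667)
  = −0.75 × (-1.014270) = 0.760703 substitutions/site.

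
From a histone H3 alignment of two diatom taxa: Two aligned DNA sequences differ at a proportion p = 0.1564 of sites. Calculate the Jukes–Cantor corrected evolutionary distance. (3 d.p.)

0.175

d = −(3/4) ln(1 − 4p/3) = −0.75 ln(1 − 0.208533) = −0.75 ln(0.791467)
  = −0.75 × (-0.233867) = 0.175400 substitutions/site.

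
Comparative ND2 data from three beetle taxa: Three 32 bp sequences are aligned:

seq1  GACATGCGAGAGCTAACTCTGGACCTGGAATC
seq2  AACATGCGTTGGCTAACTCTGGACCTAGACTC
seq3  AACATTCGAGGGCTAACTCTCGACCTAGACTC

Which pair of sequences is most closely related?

seq2 and seq3

seq1–seq2: 6/32 differ, p = 0.188, d = 0.216.
seq1–seq3: 6/32 differ, p = 0.188, d = 0.216.
seq2–seq3: 4/32 differ, p = 0.125, d = 0.137.
The smallest distance is between seq2 and seq3.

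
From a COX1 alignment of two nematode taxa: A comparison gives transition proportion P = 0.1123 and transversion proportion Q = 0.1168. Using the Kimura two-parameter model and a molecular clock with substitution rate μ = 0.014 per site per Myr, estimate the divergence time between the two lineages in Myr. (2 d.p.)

9.83

Under the Kimura two-parameter model, d = −½ ln(1 − 2P − Q) − ¼ ln(1 − 2Q).
1 − 2P − Q = 0.6586, giving −½ ln(0.6586) = 0.208819.
1 − 2Q = 0.7664, giving −¼ ln(0.7664) = 0.066513.
d = 0.208819 + 0.066513 = 0.275332.
Under a molecular clock d = 2μt, so t = d/(2μ) = 0.275332 / (2 × 0.014) = 9.83 Myr.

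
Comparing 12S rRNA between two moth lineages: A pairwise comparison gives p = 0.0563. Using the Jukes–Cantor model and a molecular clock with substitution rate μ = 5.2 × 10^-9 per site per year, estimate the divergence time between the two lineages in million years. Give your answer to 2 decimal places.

5.63

d = −(3/4) ln(1 − 4p/3) = −0.75 ln(1 − 0.075067) = −0.75 ln(0.924933)
  = −0.75 × (-0.078034) = 0.058526 substitutions/site.
Under a molecular clock d = 2μt, so t = d/(2μ) = 0.058526 / (2 × 5.2 × 10^-9) = 5.63 million years.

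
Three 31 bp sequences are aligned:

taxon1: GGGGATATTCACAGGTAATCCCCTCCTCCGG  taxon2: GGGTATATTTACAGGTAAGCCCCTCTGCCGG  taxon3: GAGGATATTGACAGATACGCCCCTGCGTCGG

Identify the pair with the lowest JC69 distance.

taxon1 and taxon2

taxon1–taxon2: 5/31 differ, p = 0.161, d = 0.182.
taxon1–taxon3: 8/31 differ, p = 0.258, d = 0.316.
taxon2–taxon3: 8/31 differ, p = 0.258, d = 0.316.
The smallest distance is between taxon1 and taxon2.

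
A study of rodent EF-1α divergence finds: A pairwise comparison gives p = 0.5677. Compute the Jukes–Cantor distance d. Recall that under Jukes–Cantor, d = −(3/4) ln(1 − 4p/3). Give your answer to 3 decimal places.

1.061

d = −(3/4) ln(1 − 4p/3) = −0.75 ln(1 − 0.756933) = −0.75 ln(0.243067)
  = −0.75 × (-1.414418) = 1.060814 substitutions/site.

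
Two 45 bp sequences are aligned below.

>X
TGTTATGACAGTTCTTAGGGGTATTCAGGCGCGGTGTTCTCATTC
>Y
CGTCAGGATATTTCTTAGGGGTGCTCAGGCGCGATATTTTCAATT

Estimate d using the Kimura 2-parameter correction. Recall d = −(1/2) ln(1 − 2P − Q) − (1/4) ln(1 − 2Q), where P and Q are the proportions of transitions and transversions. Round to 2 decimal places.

Of 45 sites, 9 differences are transitions and 3 are transversions, so P = 9/45 = 0.2 and Q = 3/45 ≈ 0.066667.
Under the Kimura two-parameter model, d = −½ ln(1 − 2P − Q) − ¼ ln(1 − 2Q).
1 − 2P − Q = 0.533333, giving −½ ln(0.533333) = 0.314305.
1 − 2Q = 0.866666, giving −¼ ln(0.866666) = 0.035775.
d = 0.314305 + 0.035775 = 0.350080.

0.35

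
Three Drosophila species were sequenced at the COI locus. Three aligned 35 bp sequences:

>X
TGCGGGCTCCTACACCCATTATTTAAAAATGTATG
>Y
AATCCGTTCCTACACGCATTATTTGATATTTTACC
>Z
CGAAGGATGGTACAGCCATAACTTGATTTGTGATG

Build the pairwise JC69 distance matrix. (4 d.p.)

d(X,Y) = 0.5128, d(X,Z) = 0.7053, d(Y,Z) = 0.7823

X–Y: 13/35 sites differ → p ≈ 0.371429, d = −0.75 ln(1 − 0.495239) = 0.512753 ≈ 0.5128.
X–Z: 16/35 sites differ → p ≈ 0.457143, d = −0.75 ln(1 − 0.609524) = 0.705292 ≈ 0.7053.
Y–Z: 17/35 sites differ → p ≈ 0.485714, d = −0.75 ln(1 − 0.647619) = 0.782282 ≈ 0.7823.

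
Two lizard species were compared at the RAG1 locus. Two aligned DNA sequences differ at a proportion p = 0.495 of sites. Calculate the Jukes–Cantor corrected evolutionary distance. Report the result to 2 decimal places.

d = −(3/4) ln(1 − 4p/3) = −0.75 ln(1 − 0.66) = −0.75 ln(0.34)
  = −0.75 × (-1.078810) = 0.809108 substitutions/site.

0.81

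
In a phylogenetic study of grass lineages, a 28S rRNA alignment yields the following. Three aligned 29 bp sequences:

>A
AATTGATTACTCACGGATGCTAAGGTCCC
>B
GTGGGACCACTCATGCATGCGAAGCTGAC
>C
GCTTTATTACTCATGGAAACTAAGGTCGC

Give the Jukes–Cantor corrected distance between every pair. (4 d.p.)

d(A,B) = 0.6018, d(A,C) = 0.2913, d(B,C) = 0.6829

A–B: 12/29 sites differ → p ≈ 0.413793, d = −0.75 ln(1 − 0.551724) = 0.601760 ≈ 0.6018.
A–C: 7/29 sites differ → p ≈ 0.241379, d = −0.75 ln(1 − 0.321839) = 0.291278 ≈ 0.2913.
B–C: 13/29 sites differ → p ≈ 0.448276, d = −0.75 ln(1 − 0.597701) = 0.682920 ≈ 0.6829.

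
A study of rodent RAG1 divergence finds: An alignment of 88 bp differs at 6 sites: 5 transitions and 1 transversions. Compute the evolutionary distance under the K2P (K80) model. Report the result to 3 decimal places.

0.073

P = 5/88 ≈ 0.056818 and Q = 1/88 ≈ 0.011364.
Under the Kimura two-parameter model, d = −½ ln(1 − 2P − Q) − ¼ ln(1 − 2Q).
1 − 2P − Q = 0.875, giving −½ ln(0.875) = 0.066766.
1 − 2Q = 0.977272, giving −¼ ln(0.977272) = 0.005748.
d = 0.066766 + 0.005748 = 0.072514.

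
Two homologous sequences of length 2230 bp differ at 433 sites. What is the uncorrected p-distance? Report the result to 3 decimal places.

p = 433/2230 = 0.194170… ≈ 0.194 (to 3 d.p.).

0.194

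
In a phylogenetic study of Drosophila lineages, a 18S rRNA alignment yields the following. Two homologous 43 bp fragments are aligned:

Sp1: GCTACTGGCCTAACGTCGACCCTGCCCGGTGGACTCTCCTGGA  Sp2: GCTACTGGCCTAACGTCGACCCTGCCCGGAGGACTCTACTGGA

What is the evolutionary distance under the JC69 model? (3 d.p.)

The sequences differ at 2 of 43 sites (30, 38), so p = 2/43 ≈ 0.046512.
d = −(3/4) ln(1 − 4p/3) = −0.75 ln(1 − 0.062016) = −0.75 ln(0.937984)
  = −0.75 × (-0.064022) = 0.048017 substitutions/site.

0.048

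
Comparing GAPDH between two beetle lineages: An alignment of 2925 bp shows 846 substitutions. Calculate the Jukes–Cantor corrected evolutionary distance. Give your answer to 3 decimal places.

p = 846/2925 ≈ 0.289231.
d = −(3/4) ln(1 − 4p/3) = −0.75 ln(1 − 0.385641) = −0.75 ln(0.614359)
  = −0.75 × (-0.487176) = 0.365382 substitutions/site.

0.365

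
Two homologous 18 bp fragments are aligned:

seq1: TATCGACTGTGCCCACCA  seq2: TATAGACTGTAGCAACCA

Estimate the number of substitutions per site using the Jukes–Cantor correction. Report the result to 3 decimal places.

The sequences differ at 4 of 18 sites (4, 11, 12, 14), so p = 4/18 ≈ 0.222222.
d = −(3/4) ln(1 − 4p/3) = −0.75 ln(1 − 0.296296) = −0.75 ln(0.703704)
  = −0.75 × (-0.351397) = 0.263548 substitutions/site.

0.264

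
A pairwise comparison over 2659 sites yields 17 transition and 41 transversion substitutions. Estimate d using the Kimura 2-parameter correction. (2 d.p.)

0.02

P = 17/2659 ≈ 0.006393 and Q = 41/2659 ≈ 0.015419.
Under the Kimura two-parameter model, d = −½ ln(1 − 2P − Q) − ¼ ln(1 − 2Q).
1 − 2P − Q = 0.971795, giving −½ ln(0.971795) = 0.014305.
1 − 2Q = 0.969162, giving −¼ ln(0.969162) = 0.007831.
d = 0.014305 + 0.007831 = 0.022136.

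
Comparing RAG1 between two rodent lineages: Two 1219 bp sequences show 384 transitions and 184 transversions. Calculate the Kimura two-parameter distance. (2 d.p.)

0.85

P = 384/1219 ≈ 0.315012 and Q = 184/1219 ≈ 0.150943.
Under the Kimura two-parameter model, d = −½ ln(1 − 2P − Q) − ¼ ln(1 − 2Q).
1 − 2P − Q = 0.219033, giving −½ ln(0.219033) = 0.759266.
1 − 2Q = 0.698114, giving −¼ ln(0.698114) = 0.089843.
d = 0.759266 + 0.089843 = 0.849109.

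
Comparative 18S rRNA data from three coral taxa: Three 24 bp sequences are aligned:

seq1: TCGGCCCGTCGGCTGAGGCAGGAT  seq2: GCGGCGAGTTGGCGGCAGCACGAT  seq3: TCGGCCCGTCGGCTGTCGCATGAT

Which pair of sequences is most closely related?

seq1 and seq3

seq1–seq2: 8/24 differ, p = 0.333, d = 0.441.
seq1–seq3: 3/24 differ, p = 0.125, d = 0.137.
seq2–seq3: 8/24 differ, p = 0.333, d = 0.441.
The smallest distance is between seq1 and seq3.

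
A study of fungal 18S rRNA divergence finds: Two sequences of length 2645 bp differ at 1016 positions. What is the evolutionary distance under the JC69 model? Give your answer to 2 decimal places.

p = 1016/2645 ≈ 0.384121.
d = −(3/4) ln(1 − 4p/3) = −0.75 ln(1 − 0.512161) = −0.75 ln(0.487839)
  = −0.75 × (-0.717770) = 0.538328 substitutions/site.

0.54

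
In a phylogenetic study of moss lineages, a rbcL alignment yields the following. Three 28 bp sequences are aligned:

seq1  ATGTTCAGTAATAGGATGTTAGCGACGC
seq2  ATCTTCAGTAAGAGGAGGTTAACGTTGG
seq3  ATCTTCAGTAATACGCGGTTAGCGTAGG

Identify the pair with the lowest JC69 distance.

seq1–seq2: 7/28 differ, p = 0.250, d = 0.304.
seq1–seq3: 7/28 differ, p = 0.250, d = 0.304.
seq2–seq3: 5/28 differ, p = 0.179, d = 0.204.
The smallest distance is between seq2 and seq3.

seq2 and seq3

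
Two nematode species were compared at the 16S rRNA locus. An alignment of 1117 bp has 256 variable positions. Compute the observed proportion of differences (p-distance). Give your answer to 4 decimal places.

p = 256/1117 = 0.229185… ≈ 0.2292 (to 4 d.p.).

0.2292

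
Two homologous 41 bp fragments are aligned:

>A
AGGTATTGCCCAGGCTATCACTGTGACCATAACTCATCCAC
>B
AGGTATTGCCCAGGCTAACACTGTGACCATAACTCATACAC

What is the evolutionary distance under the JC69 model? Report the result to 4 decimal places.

The sequences differ at 2 of 41 sites (18, 38), so p = 2/41 ≈ 0.04878.
d = −(3/4) ln(1 − 4p/3) = −0.75 ln(1 − 0.06504) = −0.75 ln(0.93496)
  = −0.75 × (-0.067252) = 0.050439 substitutions/site.

0.0504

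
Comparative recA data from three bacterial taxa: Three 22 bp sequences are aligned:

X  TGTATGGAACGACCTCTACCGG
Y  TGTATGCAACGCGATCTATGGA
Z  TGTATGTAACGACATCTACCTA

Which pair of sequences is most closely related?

X–Y: 7/22 differ, p = 0.318, d = 0.414.
X–Z: 4/22 differ, p = 0.182, d = 0.208.
Y–Z: 6/22 differ, p = 0.273, d = 0.339.
The smallest distance is between X and Z.

X and Z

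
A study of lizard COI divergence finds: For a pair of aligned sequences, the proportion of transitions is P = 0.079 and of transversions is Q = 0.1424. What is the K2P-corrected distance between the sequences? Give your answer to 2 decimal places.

0.26

Under the Kimura two-parameter model, d = −½ ln(1 − 2P − Q) − ¼ ln(1 − 2Q).
1 − 2P − Q = 0.6996, giving −½ ln(0.6996) = 0.178623.
1 − 2Q = 0.7152, giving −¼ ln(0.7152) = 0.083798.
d = 0.178623 + 0.083798 = 0.262421.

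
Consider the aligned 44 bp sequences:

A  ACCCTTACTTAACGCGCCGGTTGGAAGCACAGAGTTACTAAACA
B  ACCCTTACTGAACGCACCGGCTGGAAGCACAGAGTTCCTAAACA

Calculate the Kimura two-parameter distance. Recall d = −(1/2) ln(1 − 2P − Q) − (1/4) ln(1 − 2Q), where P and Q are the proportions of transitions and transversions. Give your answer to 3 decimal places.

Of 44 sites, 2 differences are transitions and 2 are transversions, so P = 2/44 ≈ 0.045455 and Q = 2/44 ≈ 0.045455.
Under the Kimura two-parameter model, d = −½ ln(1 − 2P − Q) − ¼ ln(1 − 2Q).
1 − 2P − Q = 0.863635, giving −½ ln(0.863635) = 0.073303.
1 − 2Q = 0.90909, giving −¼ ln(0.90909) = 0.023828.
d = 0.073303 + 0.023828 = 0.097131.

0.097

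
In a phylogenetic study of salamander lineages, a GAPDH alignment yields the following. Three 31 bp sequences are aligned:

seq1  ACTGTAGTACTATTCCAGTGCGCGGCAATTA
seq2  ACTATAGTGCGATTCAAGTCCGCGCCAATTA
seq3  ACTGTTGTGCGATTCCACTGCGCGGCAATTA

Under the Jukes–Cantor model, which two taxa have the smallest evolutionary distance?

seq1 and seq3

seq1–seq2: 6/31 differ, p = 0.194, d = 0.224.
seq1–seq3: 4/31 differ, p = 0.129, d = 0.142.
seq2–seq3: 6/31 differ, p = 0.194, d = 0.224.
The smallest distance is between seq1 and seq3.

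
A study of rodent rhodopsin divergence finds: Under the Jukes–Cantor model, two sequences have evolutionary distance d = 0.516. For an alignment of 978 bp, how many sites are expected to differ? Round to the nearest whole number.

365

Invert JC69: p = (3/4)(1 − e^(−4d/3)) = 0.75 × (1 − e^(-0.688)) = 0.75 × (1 − 0.502580) = 0.373065.
Expected differing sites = pL ≈ 0.373065 × 978 = 364.85757 ≈ 365.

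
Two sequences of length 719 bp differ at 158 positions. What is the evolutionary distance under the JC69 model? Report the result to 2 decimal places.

0.26

p = 158/719 ≈ 0.21975.
d = −(3/4) ln(1 − 4p/3) = −0.75 ln(1 − 0.293) = −0.75 ln(0.707)
  = −0.75 × (-0.346725) = 0.260044 substitutions/site.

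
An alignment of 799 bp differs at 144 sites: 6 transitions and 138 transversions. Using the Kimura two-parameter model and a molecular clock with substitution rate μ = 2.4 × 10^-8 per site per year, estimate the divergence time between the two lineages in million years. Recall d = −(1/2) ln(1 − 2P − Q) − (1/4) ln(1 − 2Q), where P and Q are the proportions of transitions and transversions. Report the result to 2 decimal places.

P = 6/799 ≈ 0.007509 and Q = 138/799 ≈ 0.172716.
Under the Kimura two-parameter model, d = −½ ln(1 − 2P − Q) − ¼ ln(1 − 2Q).
1 − 2P − Q = 0.812266, giving −½ ln(0.812266) = 0.103964.
1 − 2Q = 0.654568, giving −¼ ln(0.654568) = 0.105945.
d = 0.103964 + 0.105945 = 0.209909.
Under a molecular clock d = 2μt, so t = d/(2μ) = 0.209909 / (2 × 2.4 × 10^-8) = 4.37 million years.

4.37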